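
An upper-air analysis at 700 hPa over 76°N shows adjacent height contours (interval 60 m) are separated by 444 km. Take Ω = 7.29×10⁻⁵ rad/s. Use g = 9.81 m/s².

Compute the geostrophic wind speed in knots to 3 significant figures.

18.2 knots

Coriolis parameter at 76°N:
f = 2Ω sin φ = 2 × 7.29×10⁻⁵ × sin 76° = 1.41×10⁻⁴ s⁻¹
Height gradient: |∂Z/∂n| = 60 m / 444000 m = 1.35×10⁻⁴
On a pressure surface, geostrophic balance gives V_g = (g/f)|∂Z/∂n|:
V_g = 9.81 × 1.35×10⁻⁴ / 1.41×10⁻⁴ = 9.37 m/s
Converting: 9.37 m/s × 1.944 = 18.2 knots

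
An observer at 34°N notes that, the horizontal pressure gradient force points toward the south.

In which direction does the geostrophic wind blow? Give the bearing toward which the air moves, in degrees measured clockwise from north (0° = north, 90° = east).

The pressure-gradient force points toward the south (bearing 180°).
Geostrophic balance: in the Northern Hemisphere the Coriolis force deflects motion to the right, so the geostrophic wind blows 90° to the right of the pressure-gradient force (low pressure on the left).
Rotating 180° by 90° clockwise gives 270° — the wind blows toward the west.

270°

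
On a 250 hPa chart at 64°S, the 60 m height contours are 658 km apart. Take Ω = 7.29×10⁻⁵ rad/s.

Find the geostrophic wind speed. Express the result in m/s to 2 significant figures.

6.8 m/s

Coriolis parameter at 64°S:
f = 2Ω sin φ = 2 × 7.29×10⁻⁵ × sin 64° = 1.31×10⁻⁴ s⁻¹
Height gradient: |∂Z/∂n| = 60 m / 658000 m = 9.12×10⁻⁵
On a pressure surface, geostrophic balance gives V_g = (g/f)|∂Z/∂n|:
V_g = 9.81 × 9.12×10⁻⁵ / 1.31×10⁻⁴ = 6.83 m/s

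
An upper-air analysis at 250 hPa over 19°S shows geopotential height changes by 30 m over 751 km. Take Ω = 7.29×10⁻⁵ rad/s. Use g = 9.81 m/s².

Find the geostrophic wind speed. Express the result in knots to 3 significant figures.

16.0 knots

Coriolis parameter at 19°S:
f = 2Ω sin φ = 2 × 7.29×10⁻⁵ × sin 19° = 4.75×10⁻⁵ s⁻¹
Height gradient: |∂Z/∂n| = 30 m / 751000 m = 3.99×10⁻⁵
On a pressure surface, geostrophic balance gives V_g = (g/f)|∂Z/∂n|:
V_g = 9.81 × 3.99×10⁻⁵ / 4.75×10⁻⁵ = 8.26 m/s
Converting: 8.26 m/s × 1.944 = 16.0 knots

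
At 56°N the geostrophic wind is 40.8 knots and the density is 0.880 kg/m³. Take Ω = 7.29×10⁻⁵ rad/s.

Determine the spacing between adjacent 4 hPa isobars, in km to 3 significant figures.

Coriolis parameter at 56°N:
f = 2Ω sin φ = 2 × 7.29×10⁻⁵ × sin 56° = 1.21×10⁻⁴ s⁻¹
Wind speed in SI: 40.8 knots = 21.0 m/s
Geostrophic balance rearranged: |∂P/∂n| = f ρ V_g
|∂P/∂n| = 1.21×10⁻⁴ × 0.880 × 21.0 = 2.23×10⁻³ Pa/m
Isobar spacing: Δn = ΔP/|∂P/∂n| = 400 Pa / 2.23×10⁻³ Pa/m = 179163 m ≈ 179 km

179 km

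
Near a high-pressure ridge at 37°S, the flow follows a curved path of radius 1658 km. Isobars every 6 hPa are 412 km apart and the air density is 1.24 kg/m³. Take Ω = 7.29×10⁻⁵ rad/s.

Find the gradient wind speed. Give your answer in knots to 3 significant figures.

Coriolis parameter at 37°S:
f = 2Ω sin φ = 2 × 7.29×10⁻⁵ × sin 37° = 8.77×10⁻⁵ s⁻¹
Pressure gradient: |∂P/∂n| = 600 Pa / 412000 m = 1.46×10⁻³ Pa/m
Geostrophic speed: V_g = |∂P/∂n|/(fρ) = 1.46×10⁻³/(8.77×10⁻⁵ × 1.24) = 13.4 m/s
Around a high, pressure-gradient force acts outward with centrifugal, so Coriolis balances both:
fV = (1/ρ)|∂P/∂n| + V²/R  →  V² − fR·V + fR·V_g = 0
With fR = 8.77×10⁻⁵ × 1658×10³ m = 145 m/s:
V = [fR − √((fR)² − 4 fR V_g)]/2 = [145 − √(145² − 4×145×13.4)]/2 = 14.9 m/s
Supergeostrophic (V > V_g = 13.4 m/s), as expected around a high.
Converting: 14.9 m/s × 1.944 = 29.0 knots

29.0 knots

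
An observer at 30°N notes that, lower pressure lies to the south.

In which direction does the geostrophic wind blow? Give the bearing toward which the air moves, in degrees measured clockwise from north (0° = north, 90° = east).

The pressure-gradient force points toward the south (bearing 180°).
Geostrophic balance: in the Northern Hemisphere the Coriolis force deflects motion to the right, so the geostrophic wind blows 90° to the right of the pressure-gradient force (low pressure on the left).
Rotating 180° by 90° clockwise gives 270° — the wind blows toward the west.

270°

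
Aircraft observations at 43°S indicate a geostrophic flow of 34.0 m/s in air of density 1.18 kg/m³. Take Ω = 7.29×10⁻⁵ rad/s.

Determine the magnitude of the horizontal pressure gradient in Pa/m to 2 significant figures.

Coriolis parameter at 43°S:
f = 2Ω sin φ = 2 × 7.29×10⁻⁵ × sin 43° = 9.94×10⁻⁵ s⁻¹
Geostrophic balance rearranged: |∂P/∂n| = f ρ V_g
|∂P/∂n| = 9.94×10⁻⁵ × 1.18 × 34.0 = 3.99×10⁻³ Pa/m

4.0×10⁻³ Pa/m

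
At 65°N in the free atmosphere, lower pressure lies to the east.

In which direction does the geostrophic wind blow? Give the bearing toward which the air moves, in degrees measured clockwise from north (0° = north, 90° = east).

180°

The pressure-gradient force points toward the east (bearing 090°).
Geostrophic balance: in the Northern Hemisphere the Coriolis force deflects motion to the right, so the geostrophic wind blows 90° to the right of the pressure-gradient force (low pressure on the left).
Rotating 090° by 90° clockwise gives 180° — the wind blows toward the south.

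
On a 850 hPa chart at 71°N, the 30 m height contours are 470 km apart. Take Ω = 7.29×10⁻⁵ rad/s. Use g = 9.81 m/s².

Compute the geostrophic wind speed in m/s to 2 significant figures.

4.5 m/s

Coriolis parameter at 71°N:
f = 2Ω sin φ = 2 × 7.29×10⁻⁵ × sin 71° = 1.38×10⁻⁴ s⁻¹
Height gradient: |∂Z/∂n| = 30 m / 470000 m = 6.38×10⁻⁵
On a pressure surface, geostrophic balance gives V_g = (g/f)|∂Z/∂n|:
V_g = 9.81 × 6.38×10⁻⁵ / 1.38×10⁻⁴ = 4.54 m/s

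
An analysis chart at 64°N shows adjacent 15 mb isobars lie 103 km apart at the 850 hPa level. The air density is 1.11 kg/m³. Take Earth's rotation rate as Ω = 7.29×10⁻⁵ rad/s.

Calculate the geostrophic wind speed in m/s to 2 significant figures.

Coriolis parameter at 64°N:
f = 2Ω sin φ = 2 × 7.29×10⁻⁵ × sin 64° = 1.31×10⁻⁴ s⁻¹
Pressure gradient: |∂P/∂n| = 1500 Pa / 103000 m = 1.46×10⁻² Pa/m
Geostrophic balance (pressure-gradient force = Coriolis force):
V_g = (1/(fρ)) |∂P/∂n| = 1.46×10⁻² / (1.31×10⁻⁴ × 1.11) = 100 m/s

100 m/s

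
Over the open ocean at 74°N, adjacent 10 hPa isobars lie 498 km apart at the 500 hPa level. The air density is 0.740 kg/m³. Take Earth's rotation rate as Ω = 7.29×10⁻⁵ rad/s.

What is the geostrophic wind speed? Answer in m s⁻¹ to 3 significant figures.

19.4 m s⁻¹

Coriolis parameter at 74°N:
f = 2Ω sin φ = 2 × 7.29×10⁻⁵ × sin 74° = 1.40×10⁻⁴ s⁻¹
Pressure gradient: |∂P/∂n| = 1000 Pa / 498000 m = 2.01×10⁻³ Pa/m
Geostrophic balance (pressure-gradient force = Coriolis force):
V_g = (1/(fρ)) |∂P/∂n| = 2.01×10⁻³ / (1.40×10⁻⁴ × 0.740) = 19.4 m/s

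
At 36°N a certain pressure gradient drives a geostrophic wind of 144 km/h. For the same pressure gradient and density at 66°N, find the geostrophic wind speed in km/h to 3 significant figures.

92.7 km/h

With the same pressure gradient and density, V_g ∝ 1/f ∝ 1/sin φ.
V₂ = V₁ · sin φ₁ / sin φ₂ = 144 × sin 36° / sin 66°
V₂ = 144 × 0.5878/0.9135 = 92.7 km/h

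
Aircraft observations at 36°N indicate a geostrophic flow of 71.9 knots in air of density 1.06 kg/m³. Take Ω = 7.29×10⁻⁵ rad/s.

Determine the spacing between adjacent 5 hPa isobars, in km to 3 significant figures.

Coriolis parameter at 36°N:
f = 2Ω sin φ = 2 × 7.29×10⁻⁵ × sin 36° = 8.57×10⁻⁵ s⁻¹
Wind speed in SI: 71.9 knots = 37.0 m/s
Geostrophic balance rearranged: |∂P/∂n| = f ρ V_g
|∂P/∂n| = 8.57×10⁻⁵ × 1.06 × 37.0 = 3.36×10⁻³ Pa/m
Isobar spacing: Δn = ΔP/|∂P/∂n| = 500 Pa / 3.36×10⁻³ Pa/m = 148806 m ≈ 149 km

149 km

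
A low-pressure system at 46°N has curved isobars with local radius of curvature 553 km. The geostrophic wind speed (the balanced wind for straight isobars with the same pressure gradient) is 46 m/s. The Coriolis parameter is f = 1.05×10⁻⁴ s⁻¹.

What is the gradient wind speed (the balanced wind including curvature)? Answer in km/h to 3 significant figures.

109 km/h

Around a low, centrifugal force acts outward with Coriolis, so pressure-gradient force balances both:
(1/ρ)|∂P/∂n| = fV + V²/R  →  V² + fR·V − fR·V_g = 0
With fR = 1.05×10⁻⁴ × 553×10³ m = 58.1 m/s:
V = [−fR + √((fR)² + 4 fR V_g)]/2 = [−58.1 + √(58.1² + 4×58.1×46)]/2 = 30.2 m/s
Subgeostrophic (V < V_g = 46 m/s), as expected around a low.
Converting: 30.2 m/s × 3.6 = 109 km/h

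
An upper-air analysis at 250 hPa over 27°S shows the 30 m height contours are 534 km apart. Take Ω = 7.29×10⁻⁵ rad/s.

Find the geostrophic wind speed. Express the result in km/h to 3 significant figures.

Coriolis parameter at 27°S:
f = 2Ω sin φ = 2 × 7.29×10⁻⁵ × sin 27° = 6.62×10⁻⁵ s⁻¹
Height gradient: |∂Z/∂n| = 30 m / 534000 m = 5.62×10⁻⁵
On a pressure surface, geostrophic balance gives V_g = (g/f)|∂Z/∂n|:
V_g = 9.81 × 5.62×10⁻⁵ / 6.62×10⁻⁵ = 8.33 m/s
Converting: 8.33 m/s × 3.6 = 30.0 km/h

30.0 km/h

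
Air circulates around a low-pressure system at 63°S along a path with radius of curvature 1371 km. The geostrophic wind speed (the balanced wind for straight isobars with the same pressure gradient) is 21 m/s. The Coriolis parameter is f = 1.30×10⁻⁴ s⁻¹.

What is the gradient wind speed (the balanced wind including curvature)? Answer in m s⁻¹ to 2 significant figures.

Around a low, centrifugal force acts outward with Coriolis, so pressure-gradient force balances both:
(1/ρ)|∂P/∂n| = fV + V²/R  →  V² + fR·V − fR·V_g = 0
With fR = 1.30×10⁻⁴ × 1371×10³ m = 178 m/s:
V = [−fR + √((fR)² + 4 fR V_g)]/2 = [−178 + √(178² + 4×178×21)]/2 = 19 m/s
Subgeostrophic (V < V_g = 21 m/s), as expected around a low.

19 m s⁻¹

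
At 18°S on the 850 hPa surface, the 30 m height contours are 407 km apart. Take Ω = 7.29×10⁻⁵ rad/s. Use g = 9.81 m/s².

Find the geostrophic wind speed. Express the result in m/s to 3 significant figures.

Coriolis parameter at 18°S:
f = 2Ω sin φ = 2 × 7.29×10⁻⁵ × sin 18° = 4.51×10⁻⁵ s⁻¹
Height gradient: |∂Z/∂n| = 30 m / 407000 m = 7.37×10⁻⁵
On a pressure surface, geostrophic balance gives V_g = (g/f)|∂Z/∂n|:
V_g = 9.81 × 7.37×10⁻⁵ / 4.51×10⁻⁵ = 16.0 m/s

16.0 m/s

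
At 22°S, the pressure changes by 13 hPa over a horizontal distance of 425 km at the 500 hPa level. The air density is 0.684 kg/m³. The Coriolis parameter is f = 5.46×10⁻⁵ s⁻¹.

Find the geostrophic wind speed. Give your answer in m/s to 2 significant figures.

Pressure gradient: |∂P/∂n| = 1300 Pa / 425000 m = 3.06×10⁻³ Pa/m
Geostrophic balance (pressure-gradient force = Coriolis force):
V_g = (1/(fρ)) |∂P/∂n| = 3.06×10⁻³ / (5.46×10⁻⁵ × 0.684) = 81.9 m/s

82 m/s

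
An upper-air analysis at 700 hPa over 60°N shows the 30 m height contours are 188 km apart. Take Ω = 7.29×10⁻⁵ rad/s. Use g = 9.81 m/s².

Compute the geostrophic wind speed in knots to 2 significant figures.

Coriolis parameter at 60°N:
f = 2Ω sin φ = 2 × 7.29×10⁻⁵ × sin 60° = 1.26×10⁻⁴ s⁻¹
Height gradient: |∂Z/∂n| = 30 m / 188000 m = 1.60×10⁻⁴
On a pressure surface, geostrophic balance gives V_g = (g/f)|∂Z/∂n|:
V_g = 9.81 × 1.60×10⁻⁴ / 1.26×10⁻⁴ = 12.4 m/s
Converting: 12.4 m/s × 1.944 = 24 knots

24 knots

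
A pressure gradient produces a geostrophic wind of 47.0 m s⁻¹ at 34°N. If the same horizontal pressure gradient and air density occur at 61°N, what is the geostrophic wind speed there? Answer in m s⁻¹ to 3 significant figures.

With the same pressure gradient and density, V_g ∝ 1/f ∝ 1/sin φ.
V₂ = V₁ · sin φ₁ / sin φ₂ = 47.0 × sin 34° / sin 61°
V₂ = 47.0 × 0.5592/0.8746 = 30.0 m s⁻¹

30.0 m s⁻¹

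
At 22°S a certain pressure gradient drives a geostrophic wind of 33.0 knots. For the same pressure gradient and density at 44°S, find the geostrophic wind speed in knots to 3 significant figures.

17.8 knots

With the same pressure gradient and density, V_g ∝ 1/f ∝ 1/sin φ.
V₂ = V₁ · sin φ₁ / sin φ₂ = 33.0 × sin 22° / sin 44°
V₂ = 33.0 × 0.3746/0.6947 = 17.8 knots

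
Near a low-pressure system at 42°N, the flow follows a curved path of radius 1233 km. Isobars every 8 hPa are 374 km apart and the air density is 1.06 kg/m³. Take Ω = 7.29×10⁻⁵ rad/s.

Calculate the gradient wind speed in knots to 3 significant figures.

Coriolis parameter at 42°N:
f = 2Ω sin φ = 2 × 7.29×10⁻⁵ × sin 42° = 9.76×10⁻⁵ s⁻¹
Pressure gradient: |∂P/∂n| = 800 Pa / 374000 m = 2.14×10⁻³ Pa/m
Geostrophic speed: V_g = |∂P/∂n|/(fρ) = 2.14×10⁻³/(9.76×10⁻⁵ × 1.06) = 20.7 m/s
Around a low, centrifugal force acts outward with Coriolis, so pressure-gradient force balances both:
(1/ρ)|∂P/∂n| = fV + V²/R  →  V² + fR·V − fR·V_g = 0
With fR = 9.76×10⁻⁵ × 1233×10³ m = 120 m/s:
V = [−fR + √((fR)² + 4 fR V_g)]/2 = [−120 + √(120² + 4×120×20.7)]/2 = 18 m/s
Subgeostrophic (V < V_g = 20.7 m/s), as expected around a low.
Converting: 18 m/s × 1.944 = 35.0 knots

35.0 knots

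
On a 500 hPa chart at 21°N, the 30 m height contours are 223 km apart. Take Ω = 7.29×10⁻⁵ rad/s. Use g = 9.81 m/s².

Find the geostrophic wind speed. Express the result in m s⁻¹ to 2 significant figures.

25 m s⁻¹

Coriolis parameter at 21°N:
f = 2Ω sin φ = 2 × 7.29×10⁻⁵ × sin 21° = 5.23×10⁻⁵ s⁻¹
Height gradient: |∂Z/∂n| = 30 m / 223000 m = 1.35×10⁻⁴
On a pressure surface, geostrophic balance gives V_g = (g/f)|∂Z/∂n|:
V_g = 9.81 × 1.35×10⁻⁴ / 5.23×10⁻⁵ = 25.3 m/s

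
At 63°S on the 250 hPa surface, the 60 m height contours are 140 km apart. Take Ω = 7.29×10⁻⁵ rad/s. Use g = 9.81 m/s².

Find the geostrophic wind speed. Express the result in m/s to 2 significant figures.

Coriolis parameter at 63°S:
f = 2Ω sin φ = 2 × 7.29×10⁻⁵ × sin 63° = 1.30×10⁻⁴ s⁻¹
Height gradient: |∂Z/∂n| = 60 m / 140000 m = 4.29×10⁻⁴
On a pressure surface, geostrophic balance gives V_g = (g/f)|∂Z/∂n|:
V_g = 9.81 × 4.29×10⁻⁴ / 1.30×10⁻⁴ = 32.4 m/s

32 m/s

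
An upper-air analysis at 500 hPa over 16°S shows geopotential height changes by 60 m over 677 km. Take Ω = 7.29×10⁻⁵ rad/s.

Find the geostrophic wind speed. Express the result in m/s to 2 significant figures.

Coriolis parameter at 16°S:
f = 2Ω sin φ = 2 × 7.29×10⁻⁵ × sin 16° = 4.02×10⁻⁵ s⁻¹
Height gradient: |∂Z/∂n| = 60 m / 677000 m = 8.86×10⁻⁵
On a pressure surface, geostrophic balance gives V_g = (g/f)|∂Z/∂n|:
V_g = 9.81 × 8.86×10⁻⁵ / 4.02×10⁻⁵ = 21.6 m/s

22 m/s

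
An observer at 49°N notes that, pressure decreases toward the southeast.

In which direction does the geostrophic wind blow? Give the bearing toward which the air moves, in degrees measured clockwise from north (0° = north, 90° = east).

The pressure-gradient force points toward the southeast (bearing 135°).
Geostrophic balance: in the Northern Hemisphere the Coriolis force deflects motion to the right, so the geostrophic wind blows 90° to the right of the pressure-gradient force (low pressure on the left).
Rotating 135° by 90° clockwise gives 225° — the wind blows toward the southwest.

225°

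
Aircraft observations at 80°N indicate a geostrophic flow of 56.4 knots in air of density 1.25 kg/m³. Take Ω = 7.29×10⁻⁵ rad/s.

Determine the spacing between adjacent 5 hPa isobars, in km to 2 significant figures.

96 km

Coriolis parameter at 80°N:
f = 2Ω sin φ = 2 × 7.29×10⁻⁵ × sin 80° = 1.44×10⁻⁴ s⁻¹
Wind speed in SI: 56.4 knots = 29.0 m/s
Geostrophic balance rearranged: |∂P/∂n| = f ρ V_g
|∂P/∂n| = 1.44×10⁻⁴ × 1.25 × 29.0 = 5.21×10⁻³ Pa/m
Isobar spacing: Δn = ΔP/|∂P/∂n| = 500 Pa / 5.21×10⁻³ Pa/m = 96014 m ≈ 96 km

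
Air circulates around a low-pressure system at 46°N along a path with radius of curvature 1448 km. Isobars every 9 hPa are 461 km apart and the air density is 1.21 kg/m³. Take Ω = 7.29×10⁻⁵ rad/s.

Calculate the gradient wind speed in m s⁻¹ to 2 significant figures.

14 m s⁻¹

Coriolis parameter at 46°N:
f = 2Ω sin φ = 2 × 7.29×10⁻⁵ × sin 46° = 1.05×10⁻⁴ s⁻¹
Pressure gradient: |∂P/∂n| = 900 Pa / 461000 m = 1.95×10⁻³ Pa/m
Geostrophic speed: V_g = |∂P/∂n|/(fρ) = 1.95×10⁻³/(1.05×10⁻⁴ × 1.21) = 15.4 m/s
Around a low, centrifugal force acts outward with Coriolis, so pressure-gradient force balances both:
(1/ρ)|∂P/∂n| = fV + V²/R  →  V² + fR·V − fR·V_g = 0
With fR = 1.05×10⁻⁴ × 1448×10³ m = 152 m/s:
V = [−fR + √((fR)² + 4 fR V_g)]/2 = [−152 + √(152² + 4×152×15.4)]/2 = 14.1 m/s
Subgeostrophic (V < V_g = 15.4 m/s), as expected around a low.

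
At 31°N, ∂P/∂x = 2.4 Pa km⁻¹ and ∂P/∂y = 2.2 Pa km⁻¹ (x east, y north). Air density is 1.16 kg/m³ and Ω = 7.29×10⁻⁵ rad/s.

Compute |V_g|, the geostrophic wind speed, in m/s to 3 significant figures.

Coriolis parameter at 31°N:
f = 2Ω sin φ = 2 × 7.29×10⁻⁵ × sin 31° = 7.51×10⁻⁵ s⁻¹
Component geostrophic relations (x east, y north):
u_g = −(1/(fρ)) ∂P/∂y,  v_g = (1/(fρ)) ∂P/∂x
u_g = −(2.2×10⁻³)/(7.51×10⁻⁵ × 1.16) = −25.3 m/s;  v_g = (2.4×10⁻³)/(7.51×10⁻⁵ × 1.16) = 27.6 m/s
|V_g| = √(u_g² + v_g²) = 37.4 m/s

37.4 m/s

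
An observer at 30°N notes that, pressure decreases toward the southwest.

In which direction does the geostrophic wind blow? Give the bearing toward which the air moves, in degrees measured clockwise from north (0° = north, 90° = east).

The pressure-gradient force points toward the southwest (bearing 225°).
Geostrophic balance: in the Northern Hemisphere the Coriolis force deflects motion to the right, so the geostrophic wind blows 90° to the right of the pressure-gradient force (low pressure on the left).
Rotating 225° by 90° clockwise gives 315° — the wind blows toward the northwest.

315°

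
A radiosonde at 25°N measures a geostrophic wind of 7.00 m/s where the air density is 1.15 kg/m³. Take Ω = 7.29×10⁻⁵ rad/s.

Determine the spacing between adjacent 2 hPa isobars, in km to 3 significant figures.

Coriolis parameter at 25°N:
f = 2Ω sin φ = 2 × 7.29×10⁻⁵ × sin 25° = 6.16×10⁻⁵ s⁻¹
Geostrophic balance rearranged: |∂P/∂n| = f ρ V_g
|∂P/∂n| = 6.16×10⁻⁵ × 1.15 × 7.00 = 4.96×10⁻⁴ Pa/m
Isobar spacing: Δn = ΔP/|∂P/∂n| = 200 Pa / 4.96×10⁻⁴ Pa/m = 403207 m ≈ 403 km

403 km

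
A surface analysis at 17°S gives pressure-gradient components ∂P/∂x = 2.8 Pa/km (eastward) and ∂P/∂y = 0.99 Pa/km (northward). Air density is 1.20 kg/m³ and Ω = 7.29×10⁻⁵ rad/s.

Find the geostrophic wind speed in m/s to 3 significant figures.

Coriolis parameter at 17°S:
f = 2Ω sin φ = 2 × 7.29×10⁻⁵ × sin 17° = 4.26×10⁻⁵ s⁻¹
In the Southern Hemisphere f is negative: f = −4.26×10⁻⁵ s⁻¹.
Component geostrophic relations (x east, y north):
u_g = −(1/(fρ)) ∂P/∂y,  v_g = (1/(fρ)) ∂P/∂x
u_g = −(0.99×10⁻³)/(−4.26×10⁻⁵ × 1.20) = 19.4 m/s;  v_g = (2.8×10⁻³)/(−4.26×10⁻⁵ × 1.20) = −54.7 m/s
|V_g| = √(u_g² + v_g²) = 58.1 m/s

58.1 m/s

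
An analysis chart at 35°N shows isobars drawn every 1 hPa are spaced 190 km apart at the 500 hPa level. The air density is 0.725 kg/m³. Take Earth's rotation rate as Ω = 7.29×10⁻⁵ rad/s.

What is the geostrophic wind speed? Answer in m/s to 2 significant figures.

8.7 m/s

Coriolis parameter at 35°N:
f = 2Ω sin φ = 2 × 7.29×10⁻⁵ × sin 35° = 8.36×10⁻⁵ s⁻¹
Pressure gradient: |∂P/∂n| = 100 Pa / 190000 m = 5.26×10⁻⁴ Pa/m
Geostrophic balance (pressure-gradient force = Coriolis force):
V_g = (1/(fρ)) |∂P/∂n| = 5.26×10⁻⁴ / (8.36×10⁻⁵ × 0.725) = 8.68 m/s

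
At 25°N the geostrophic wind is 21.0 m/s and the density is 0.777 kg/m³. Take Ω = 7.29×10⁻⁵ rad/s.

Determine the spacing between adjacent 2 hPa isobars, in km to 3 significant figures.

199 km

Coriolis parameter at 25°N:
f = 2Ω sin φ = 2 × 7.29×10⁻⁵ × sin 25° = 6.16×10⁻⁵ s⁻¹
Geostrophic balance rearranged: |∂P/∂n| = f ρ V_g
|∂P/∂n| = 6.16×10⁻⁵ × 0.777 × 21.0 = 1.01×10⁻³ Pa/m
Isobar spacing: Δn = ΔP/|∂P/∂n| = 200 Pa / 1.01×10⁻³ Pa/m = 198922 m ≈ 199 km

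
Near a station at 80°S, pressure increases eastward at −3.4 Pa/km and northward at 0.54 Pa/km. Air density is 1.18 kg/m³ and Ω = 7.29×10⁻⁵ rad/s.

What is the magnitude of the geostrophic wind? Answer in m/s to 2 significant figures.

20 m/s

Coriolis parameter at 80°S:
f = 2Ω sin φ = 2 × 7.29×10⁻⁵ × sin 80° = 1.44×10⁻⁴ s⁻¹
In the Southern Hemisphere f is negative: f = −1.44×10⁻⁴ s⁻¹.
Component geostrophic relations (x east, y north):
u_g = −(1/(fρ)) ∂P/∂y,  v_g = (1/(fρ)) ∂P/∂x
u_g = −(0.54×10⁻³)/(−1.44×10⁻⁴ × 1.18) = 3.19 m/s;  v_g = (−3.4×10⁻³)/(−1.44×10⁻⁴ × 1.18) = 20.1 m/s
|V_g| = √(u_g² + v_g²) = 20.3 m/s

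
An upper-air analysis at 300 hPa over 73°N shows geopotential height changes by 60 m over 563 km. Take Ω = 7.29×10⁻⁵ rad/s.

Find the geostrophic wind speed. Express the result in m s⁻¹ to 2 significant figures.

7.5 m s⁻¹

Coriolis parameter at 73°N:
f = 2Ω sin φ = 2 × 7.29×10⁻⁵ × sin 73° = 1.39×10⁻⁴ s⁻¹
Height gradient: |∂Z/∂n| = 60 m / 563000 m = 1.07×10⁻⁴
On a pressure surface, geostrophic balance gives V_g = (g/f)|∂Z/∂n|:
V_g = 9.81 × 1.07×10⁻⁴ / 1.39×10⁻⁴ = 7.50 m/s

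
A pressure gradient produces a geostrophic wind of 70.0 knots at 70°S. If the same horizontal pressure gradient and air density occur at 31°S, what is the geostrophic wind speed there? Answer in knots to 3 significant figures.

128 knots

With the same pressure gradient and density, V_g ∝ 1/f ∝ 1/sin φ.
V₂ = V₁ · sin φ₁ / sin φ₂ = 70.0 × sin 70° / sin 31°
V₂ = 70.0 × 0.9397/0.5150 = 128 knots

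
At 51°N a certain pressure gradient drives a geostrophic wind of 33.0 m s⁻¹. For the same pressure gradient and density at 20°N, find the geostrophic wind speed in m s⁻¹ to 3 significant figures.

75.0 m s⁻¹

With the same pressure gradient and density, V_g ∝ 1/f ∝ 1/sin φ.
V₂ = V₁ · sin φ₁ / sin φ₂ = 33.0 × sin 51° / sin 20°
V₂ = 33.0 × 0.7771/0.3420 = 75.0 m s⁻¹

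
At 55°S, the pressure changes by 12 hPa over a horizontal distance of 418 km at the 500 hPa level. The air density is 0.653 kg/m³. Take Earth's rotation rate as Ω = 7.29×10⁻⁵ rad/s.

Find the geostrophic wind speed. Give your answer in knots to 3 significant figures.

Coriolis parameter at 55°S:
f = 2Ω sin φ = 2 × 7.29×10⁻⁵ × sin 55° = 1.19×10⁻⁴ s⁻¹
Pressure gradient: |∂P/∂n| = 1200 Pa / 418000 m = 2.87×10⁻³ Pa/m
Geostrophic balance (pressure-gradient force = Coriolis force):
V_g = (1/(fρ)) |∂P/∂n| = 2.87×10⁻³ / (1.19×10⁻⁴ × 0.653) = 36.8 m/s
Converting: 36.8 m/s × 1.944 = 71.6 knots

71.6 knots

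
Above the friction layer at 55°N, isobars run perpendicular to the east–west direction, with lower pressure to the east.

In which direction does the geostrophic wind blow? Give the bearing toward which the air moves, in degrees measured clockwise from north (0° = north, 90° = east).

180°

The pressure-gradient force points toward the east (bearing 090°).
Geostrophic balance: in the Northern Hemisphere the Coriolis force deflects motion to the right, so the geostrophic wind blows 90° to the right of the pressure-gradient force (low pressure on the left).
Rotating 090° by 90° clockwise gives 180° — the wind blows toward the south.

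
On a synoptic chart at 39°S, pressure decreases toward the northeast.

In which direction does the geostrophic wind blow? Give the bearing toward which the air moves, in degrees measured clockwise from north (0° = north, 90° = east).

315°

The pressure-gradient force points toward the northeast (bearing 045°).
Geostrophic balance: in the Southern Hemisphere the Coriolis force deflects motion to the left, so the geostrophic wind blows 90° to the left of the pressure-gradient force (low pressure on the right).
Rotating 045° by 90° counterclockwise gives 315° — the wind blows toward the northwest.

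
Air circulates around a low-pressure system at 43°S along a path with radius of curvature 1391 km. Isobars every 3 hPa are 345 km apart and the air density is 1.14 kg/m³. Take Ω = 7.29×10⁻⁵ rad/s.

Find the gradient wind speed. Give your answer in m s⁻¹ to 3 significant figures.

Coriolis parameter at 43°S:
f = 2Ω sin φ = 2 × 7.29×10⁻⁵ × sin 43° = 9.94×10⁻⁵ s⁻¹
Pressure gradient: |∂P/∂n| = 300 Pa / 345000 m = 8.70×10⁻⁴ Pa/m
Geostrophic speed: V_g = |∂P/∂n|/(fρ) = 8.70×10⁻⁴/(9.94×10⁻⁵ × 1.14) = 7.67 m/s
Around a low, centrifugal force acts outward with Coriolis, so pressure-gradient force balances both:
(1/ρ)|∂P/∂n| = fV + V²/R  →  V² + fR·V − fR·V_g = 0
With fR = 9.94×10⁻⁵ × 1391×10³ m = 138 m/s:
V = [−fR + √((fR)² + 4 fR V_g)]/2 = [−138 + √(138² + 4×138×7.67)]/2 = 7.29 m/s
Subgeostrophic (V < V_g = 7.67 m/s), as expected around a low.

7.29 m s⁻¹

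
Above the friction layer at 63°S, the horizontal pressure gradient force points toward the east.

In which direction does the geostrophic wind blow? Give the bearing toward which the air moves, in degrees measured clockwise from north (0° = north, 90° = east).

The pressure-gradient force points toward the east (bearing 090°).
Geostrophic balance: in the Southern Hemisphere the Coriolis force deflects motion to the left, so the geostrophic wind blows 90° to the left of the pressure-gradient force (low pressure on the right).
Rotating 090° by 90° counterclockwise gives 000° — the wind blows toward the north.

000°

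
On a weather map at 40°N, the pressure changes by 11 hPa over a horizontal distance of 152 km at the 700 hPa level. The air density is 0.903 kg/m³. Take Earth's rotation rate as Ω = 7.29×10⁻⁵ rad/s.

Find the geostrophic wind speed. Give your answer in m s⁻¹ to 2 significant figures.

86 m s⁻¹

Coriolis parameter at 40°N:
f = 2Ω sin φ = 2 × 7.29×10⁻⁵ × sin 40° = 9.37×10⁻⁵ s⁻¹
Pressure gradient: |∂P/∂n| = 1100 Pa / 152000 m = 7.24×10⁻³ Pa/m
Geostrophic balance (pressure-gradient force = Coriolis force):
V_g = (1/(fρ)) |∂P/∂n| = 7.24×10⁻³ / (9.37×10⁻⁵ × 0.903) = 85.5 m/s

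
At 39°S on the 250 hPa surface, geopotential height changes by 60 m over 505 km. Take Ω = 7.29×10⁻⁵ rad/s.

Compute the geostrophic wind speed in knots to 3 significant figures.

Coriolis parameter at 39°S:
f = 2Ω sin φ = 2 × 7.29×10⁻⁵ × sin 39° = 9.18×10⁻⁵ s⁻¹
Height gradient: |∂Z/∂n| = 60 m / 505000 m = 1.19×10⁻⁴
On a pressure surface, geostrophic balance gives V_g = (g/f)|∂Z/∂n|:
V_g = 9.81 × 1.19×10⁻⁴ / 9.18×10⁻⁵ = 12.7 m/s
Converting: 12.7 m/s × 1.944 = 24.7 knots

24.7 knots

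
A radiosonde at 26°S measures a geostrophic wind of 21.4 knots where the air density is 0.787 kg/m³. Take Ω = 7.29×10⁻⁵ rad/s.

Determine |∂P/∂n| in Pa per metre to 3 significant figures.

Coriolis parameter at 26°S:
f = 2Ω sin φ = 2 × 7.29×10⁻⁵ × sin 26° = 6.39×10⁻⁵ s⁻¹
Wind speed in SI: 21.4 knots = 11.0 m/s
Geostrophic balance rearranged: |∂P/∂n| = f ρ V_g
|∂P/∂n| = 6.39×10⁻⁵ × 0.787 × 11.0 = 5.54×10⁻⁴ Pa/m

5.54×10⁻⁴ Pa/m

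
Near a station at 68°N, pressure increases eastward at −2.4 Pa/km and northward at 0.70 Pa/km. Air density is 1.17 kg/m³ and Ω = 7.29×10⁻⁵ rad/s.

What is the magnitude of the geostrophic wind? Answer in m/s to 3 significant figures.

Coriolis parameter at 68°N:
f = 2Ω sin φ = 2 × 7.29×10⁻⁵ × sin 68° = 1.35×10⁻⁴ s⁻¹
Component geostrophic relations (x east, y north):
u_g = −(1/(fρ)) ∂P/∂y,  v_g = (1/(fρ)) ∂P/∂x
u_g = −(0.70×10⁻³)/(1.35×10⁻⁴ × 1.17) = −4.43 m/s;  v_g = (−2.4×10⁻³)/(1.35×10⁻⁴ × 1.17) = −15.2 m/s
|V_g| = √(u_g² + v_g²) = 15.8 m/s

15.8 m/s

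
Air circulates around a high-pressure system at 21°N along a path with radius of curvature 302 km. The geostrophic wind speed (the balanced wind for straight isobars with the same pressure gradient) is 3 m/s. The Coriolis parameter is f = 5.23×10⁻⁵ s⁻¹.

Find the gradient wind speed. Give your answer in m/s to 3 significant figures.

Around a high, pressure-gradient force acts outward with centrifugal, so Coriolis balances both:
fV = (1/ρ)|∂P/∂n| + V²/R  →  V² − fR·V + fR·V_g = 0
With fR = 5.23×10⁻⁵ × 302×10³ m = 15.8 m/s:
V = [fR − √((fR)² − 4 fR V_g)]/2 = [15.8 − √(15.8² − 4×15.8×3)]/2 = 4.03 m/s
Supergeostrophic (V > V_g = 3 m/s), as expected around a high.

4.03 m/s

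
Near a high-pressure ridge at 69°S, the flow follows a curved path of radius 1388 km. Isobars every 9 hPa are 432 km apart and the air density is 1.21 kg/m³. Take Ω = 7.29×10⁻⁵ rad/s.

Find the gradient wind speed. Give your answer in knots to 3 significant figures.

26.5 knots

Coriolis parameter at 69°S:
f = 2Ω sin φ = 2 × 7.29×10⁻⁵ × sin 69° = 1.36×10⁻⁴ s⁻¹
Pressure gradient: |∂P/∂n| = 900 Pa / 432000 m = 2.08×10⁻³ Pa/m
Geostrophic speed: V_g = |∂P/∂n|/(fρ) = 2.08×10⁻³/(1.36×10⁻⁴ × 1.21) = 12.6 m/s
Around a high, pressure-gradient force acts outward with centrifugal, so Coriolis balances both:
fV = (1/ρ)|∂P/∂n| + V²/R  →  V² − fR·V + fR·V_g = 0
With fR = 1.36×10⁻⁴ × 1388×10³ m = 189 m/s:
V = [fR − √((fR)² − 4 fR V_g)]/2 = [189 − √(189² − 4×189×12.6)]/2 = 13.6 m/s
Supergeostrophic (V > V_g = 12.6 m/s), as expected around a high.
Converting: 13.6 m/s × 1.944 = 26.5 knots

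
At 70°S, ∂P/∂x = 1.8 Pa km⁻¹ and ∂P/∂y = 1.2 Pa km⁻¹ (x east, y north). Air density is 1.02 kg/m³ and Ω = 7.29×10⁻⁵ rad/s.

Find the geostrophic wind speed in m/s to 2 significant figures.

15 m/s

Coriolis parameter at 70°S:
f = 2Ω sin φ = 2 × 7.29×10⁻⁵ × sin 70° = 1.37×10⁻⁴ s⁻¹
In the Southern Hemisphere f is negative: f = −1.37×10⁻⁴ s⁻¹.
Component geostrophic relations (x east, y north):
u_g = −(1/(fρ)) ∂P/∂y,  v_g = (1/(fρ)) ∂P/∂x
u_g = −(1.2×10⁻³)/(−1.37×10⁻⁴ × 1.02) = 8.59 m/s;  v_g = (1.8×10⁻³)/(−1.37×10⁻⁴ × 1.02) = −12.9 m/s
|V_g| = √(u_g² + v_g²) = 15.5 m/s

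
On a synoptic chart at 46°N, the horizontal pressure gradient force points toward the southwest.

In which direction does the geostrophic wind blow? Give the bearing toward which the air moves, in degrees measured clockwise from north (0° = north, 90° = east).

315°

The pressure-gradient force points toward the southwest (bearing 225°).
Geostrophic balance: in the Northern Hemisphere the Coriolis force deflects motion to the right, so the geostrophic wind blows 90° to the right of the pressure-gradient force (low pressure on the left).
Rotating 225° by 90° clockwise gives 315° — the wind blows toward the northwest.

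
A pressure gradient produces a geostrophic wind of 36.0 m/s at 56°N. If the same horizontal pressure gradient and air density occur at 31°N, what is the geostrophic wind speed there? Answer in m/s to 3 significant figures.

57.9 m/s

With the same pressure gradient and density, V_g ∝ 1/f ∝ 1/sin φ.
V₂ = V₁ · sin φ₁ / sin φ₂ = 36.0 × sin 56° / sin 31°
V₂ = 36.0 × 0.8290/0.5150 = 57.9 m/s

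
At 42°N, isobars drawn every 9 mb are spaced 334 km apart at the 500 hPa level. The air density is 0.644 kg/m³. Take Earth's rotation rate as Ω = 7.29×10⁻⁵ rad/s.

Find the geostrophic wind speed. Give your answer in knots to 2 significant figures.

Coriolis parameter at 42°N:
f = 2Ω sin φ = 2 × 7.29×10⁻⁵ × sin 42° = 9.76×10⁻⁵ s⁻¹
Pressure gradient: |∂P/∂n| = 900 Pa / 334000 m = 2.69×10⁻³ Pa/m
Geostrophic balance (pressure-gradient force = Coriolis force):
V_g = (1/(fρ)) |∂P/∂n| = 2.69×10⁻³ / (9.76×10⁻⁵ × 0.644) = 42.9 m/s
Converting: 42.9 m/s × 1.944 = 83 knots

83 knots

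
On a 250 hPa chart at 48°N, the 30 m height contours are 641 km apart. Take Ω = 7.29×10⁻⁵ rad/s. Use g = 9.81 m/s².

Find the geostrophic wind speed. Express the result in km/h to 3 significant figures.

15.3 km/h

Coriolis parameter at 48°N:
f = 2Ω sin φ = 2 × 7.29×10⁻⁵ × sin 48° = 1.08×10⁻⁴ s⁻¹
Height gradient: |∂Z/∂n| = 30 m / 641000 m = 4.68×10⁻⁵
On a pressure surface, geostrophic balance gives V_g = (g/f)|∂Z/∂n|:
V_g = 9.81 × 4.68×10⁻⁵ / 1.08×10⁻⁴ = 4.24 m/s
Converting: 4.24 m/s × 3.6 = 15.3 km/h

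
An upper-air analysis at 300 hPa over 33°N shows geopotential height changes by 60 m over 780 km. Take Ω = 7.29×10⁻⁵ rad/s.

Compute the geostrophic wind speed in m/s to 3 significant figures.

Coriolis parameter at 33°N:
f = 2Ω sin φ = 2 × 7.29×10⁻⁵ × sin 33° = 7.94×10⁻⁵ s⁻¹
Height gradient: |∂Z/∂n| = 60 m / 780000 m = 7.69×10⁻⁵
On a pressure surface, geostrophic balance gives V_g = (g/f)|∂Z/∂n|:
V_g = 9.81 × 7.69×10⁻⁵ / 7.94×10⁻⁵ = 9.50 m/s

9.50 m/s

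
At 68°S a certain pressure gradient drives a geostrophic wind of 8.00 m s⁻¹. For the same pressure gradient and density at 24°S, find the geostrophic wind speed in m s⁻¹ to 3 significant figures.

18.2 m s⁻¹

With the same pressure gradient and density, V_g ∝ 1/f ∝ 1/sin φ.
V₂ = V₁ · sin φ₁ / sin φ₂ = 8.00 × sin 68° / sin 24°
V₂ = 8.00 × 0.9272/0.4067 = 18.2 m s⁻¹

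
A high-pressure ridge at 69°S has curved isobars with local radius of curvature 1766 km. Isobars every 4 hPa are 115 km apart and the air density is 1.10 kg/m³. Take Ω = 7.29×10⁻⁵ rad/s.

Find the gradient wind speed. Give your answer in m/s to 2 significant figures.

Coriolis parameter at 69°S:
f = 2Ω sin φ = 2 × 7.29×10⁻⁵ × sin 69° = 1.36×10⁻⁴ s⁻¹
Pressure gradient: |∂P/∂n| = 400 Pa / 115000 m = 3.48×10⁻³ Pa/m
Geostrophic speed: V_g = |∂P/∂n|/(fρ) = 3.48×10⁻³/(1.36×10⁻⁴ × 1.10) = 23.2 m/s
Around a high, pressure-gradient force acts outward with centrifugal, so Coriolis balances both:
fV = (1/ρ)|∂P/∂n| + V²/R  →  V² − fR·V + fR·V_g = 0
With fR = 1.36×10⁻⁴ × 1766×10³ m = 240 m/s:
V = [fR − √((fR)² − 4 fR V_g)]/2 = [240 − √(240² − 4×240×23.2)]/2 = 26.1 m/s
Supergeostrophic (V > V_g = 23.2 m/s), as expected around a high.

26 m/s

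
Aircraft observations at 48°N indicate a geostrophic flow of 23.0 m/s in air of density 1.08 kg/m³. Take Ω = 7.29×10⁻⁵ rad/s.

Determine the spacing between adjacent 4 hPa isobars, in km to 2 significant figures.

Coriolis parameter at 48°N:
f = 2Ω sin φ = 2 × 7.29×10⁻⁵ × sin 48° = 1.08×10⁻⁴ s⁻¹
Geostrophic balance rearranged: |∂P/∂n| = f ρ V_g
|∂P/∂n| = 1.08×10⁻⁴ × 1.08 × 23.0 = 2.69×10⁻³ Pa/m
Isobar spacing: Δn = ΔP/|∂P/∂n| = 400 Pa / 2.69×10⁻³ Pa/m = 148620 m ≈ 150 km

150 km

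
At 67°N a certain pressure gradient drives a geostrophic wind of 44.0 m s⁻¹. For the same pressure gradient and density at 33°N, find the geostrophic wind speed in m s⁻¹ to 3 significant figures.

With the same pressure gradient and density, V_g ∝ 1/f ∝ 1/sin φ.
V₂ = V₁ · sin φ₁ / sin φ₂ = 44.0 × sin 67° / sin 33°
V₂ = 44.0 × 0.9205/0.5446 = 74.4 m s⁻¹

74.4 m s⁻¹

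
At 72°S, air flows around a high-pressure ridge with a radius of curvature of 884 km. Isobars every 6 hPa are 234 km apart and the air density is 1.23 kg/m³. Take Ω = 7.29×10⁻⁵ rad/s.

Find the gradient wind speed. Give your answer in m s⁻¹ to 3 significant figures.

Coriolis parameter at 72°S:
f = 2Ω sin φ = 2 × 7.29×10⁻⁵ × sin 72° = 1.39×10⁻⁴ s⁻¹
Pressure gradient: |∂P/∂n| = 600 Pa / 234000 m = 2.56×10⁻³ Pa/m
Geostrophic speed: V_g = |∂P/∂n|/(fρ) = 2.56×10⁻³/(1.39×10⁻⁴ × 1.23) = 15.0 m/s
Around a high, pressure-gradient force acts outward with centrifugal, so Coriolis balances both:
fV = (1/ρ)|∂P/∂n| + V²/R  →  V² − fR·V + fR·V_g = 0
With fR = 1.39×10⁻⁴ × 884×10³ m = 123 m/s:
V = [fR − √((fR)² − 4 fR V_g)]/2 = [123 − √(123² − 4×123×15)]/2 = 17.5 m/s
Supergeostrophic (V > V_g = 15 m/s), as expected around a high.

17.5 m s⁻¹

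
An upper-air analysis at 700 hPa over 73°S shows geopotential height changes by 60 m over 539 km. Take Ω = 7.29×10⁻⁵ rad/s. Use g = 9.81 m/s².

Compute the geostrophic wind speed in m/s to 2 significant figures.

Coriolis parameter at 73°S:
f = 2Ω sin φ = 2 × 7.29×10⁻⁵ × sin 73° = 1.39×10⁻⁴ s⁻¹
Height gradient: |∂Z/∂n| = 60 m / 539000 m = 1.11×10⁻⁴
On a pressure surface, geostrophic balance gives V_g = (g/f)|∂Z/∂n|:
V_g = 9.81 × 1.11×10⁻⁴ / 1.39×10⁻⁴ = 7.83 m/s

7.8 m/s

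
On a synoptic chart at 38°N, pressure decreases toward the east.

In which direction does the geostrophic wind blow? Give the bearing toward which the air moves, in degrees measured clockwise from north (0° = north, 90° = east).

180°

The pressure-gradient force points toward the east (bearing 090°).
Geostrophic balance: in the Northern Hemisphere the Coriolis force deflects motion to the right, so the geostrophic wind blows 90° to the right of the pressure-gradient force (low pressure on the left).
Rotating 090° by 90° clockwise gives 180° — the wind blows toward the south.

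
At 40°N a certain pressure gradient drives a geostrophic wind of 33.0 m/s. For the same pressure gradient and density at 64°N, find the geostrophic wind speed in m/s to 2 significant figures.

24 m/s

With the same pressure gradient and density, V_g ∝ 1/f ∝ 1/sin φ.
V₂ = V₁ · sin φ₁ / sin φ₂ = 33.0 × sin 40° / sin 64°
V₂ = 33.0 × 0.6428/0.8988 = 24 m/s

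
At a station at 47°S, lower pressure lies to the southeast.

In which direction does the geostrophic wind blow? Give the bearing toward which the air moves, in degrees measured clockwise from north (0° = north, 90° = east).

045°

The pressure-gradient force points toward the southeast (bearing 135°).
Geostrophic balance: in the Southern Hemisphere the Coriolis force deflects motion to the left, so the geostrophic wind blows 90° to the left of the pressure-gradient force (low pressure on the right).
Rotating 135° by 90° counterclockwise gives 045° — the wind blows toward the northeast.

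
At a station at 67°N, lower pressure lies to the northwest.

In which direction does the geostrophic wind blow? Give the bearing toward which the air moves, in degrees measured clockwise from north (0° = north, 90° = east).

The pressure-gradient force points toward the northwest (bearing 315°).
Geostrophic balance: in the Northern Hemisphere the Coriolis force deflects motion to the right, so the geostrophic wind blows 90° to the right of the pressure-gradient force (low pressure on the left).
Rotating 315° by 90° clockwise gives 045° — the wind blows toward the northeast.

045°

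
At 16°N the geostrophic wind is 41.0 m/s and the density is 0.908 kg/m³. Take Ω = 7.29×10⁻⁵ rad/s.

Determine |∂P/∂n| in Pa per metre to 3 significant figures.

Coriolis parameter at 16°N:
f = 2Ω sin φ = 2 × 7.29×10⁻⁵ × sin 16° = 4.02×10⁻⁵ s⁻¹
Geostrophic balance rearranged: |∂P/∂n| = f ρ V_g
|∂P/∂n| = 4.02×10⁻⁵ × 0.908 × 41.0 = 1.50×10⁻³ Pa/m

1.50×10⁻³ Pa/m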